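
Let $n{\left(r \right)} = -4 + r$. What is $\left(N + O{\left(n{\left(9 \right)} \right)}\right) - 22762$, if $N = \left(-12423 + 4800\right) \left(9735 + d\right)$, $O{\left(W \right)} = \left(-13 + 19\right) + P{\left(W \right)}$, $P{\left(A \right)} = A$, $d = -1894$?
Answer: $-59794694$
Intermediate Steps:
$O{\left(W \right)} = 6 + W$ ($O{\left(W \right)} = \left(-13 + 19\right) + W = 6 + W$)
$N = -59771943$ ($N = \left(-12423 + 4800\right) \left(9735 - 1894\right) = \left(-7623\right) 7841 = -59771943$)
$\left(N + O{\left(n{\left(9 \right)} \right)}\right) - 22762 = \left(-59771943 + \left(6 + \left(-4 + 9\right)\right)\right) - 22762 = \left(-59771943 + \left(6 + 5\right)\right) - 22762 = \left(-59771943 + 11\right) - 22762 = -59771932 - 22762 = -59794694$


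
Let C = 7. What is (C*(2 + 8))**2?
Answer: 4900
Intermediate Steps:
(C*(2 + 8))**2 = (7*(2 + 8))**2 = (7*10)**2 = 70**2 = 4900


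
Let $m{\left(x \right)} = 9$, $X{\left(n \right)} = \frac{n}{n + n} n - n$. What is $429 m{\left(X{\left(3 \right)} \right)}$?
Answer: $3861$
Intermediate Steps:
$X{\left(n \right)} = - \frac{n}{2}$ ($X{\left(n \right)} = \frac{n}{2 n} n - n = n \frac{1}{2 n} n - n = \frac{n}{2} - n = - \frac{n}{2}$)
$429 m{\left(X{\left(3 \right)} \right)} = 429 \cdot 9 = 3861$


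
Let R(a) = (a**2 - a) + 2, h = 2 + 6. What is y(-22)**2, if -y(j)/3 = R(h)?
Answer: 30276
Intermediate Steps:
h = 8
R(a) = 2 + a**2 - a
y(j) = -174 (y(j) = -3*(2 + 8**2 - 1*8) = -3*(2 + 64 - 8) = -3*58 = -174)
y(-22)**2 = (-174)**2 = 30276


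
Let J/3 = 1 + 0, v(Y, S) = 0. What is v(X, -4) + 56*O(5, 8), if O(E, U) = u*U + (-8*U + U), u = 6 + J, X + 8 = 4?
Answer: 896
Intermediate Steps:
X = -4 (X = -8 + 4 = -4)
J = 3 (J = 3*(1 + 0) = 3*1 = 3)
u = 9 (u = 6 + 3 = 9)
O(E, U) = 2*U (O(E, U) = 9*U + (-8*U + U) = 9*U - 7*U = 2*U)
v(X, -4) + 56*O(5, 8) = 0 + 56*(2*8) = 0 + 56*16 = 0 + 896 = 896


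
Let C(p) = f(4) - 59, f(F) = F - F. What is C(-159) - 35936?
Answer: -35995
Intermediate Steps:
f(F) = 0
C(p) = -59 (C(p) = 0 - 59 = -59)
C(-159) - 35936 = -59 - 35936 = -35995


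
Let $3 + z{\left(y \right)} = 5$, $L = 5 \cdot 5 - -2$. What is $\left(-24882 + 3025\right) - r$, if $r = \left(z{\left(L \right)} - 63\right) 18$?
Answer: $-20759$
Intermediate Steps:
$L = 27$ ($L = 25 + 2 = 27$)
$z{\left(y \right)} = 2$ ($z{\left(y \right)} = -3 + 5 = 2$)
$r = -1098$ ($r = \left(2 - 63\right) 18 = \left(-61\right) 18 = -1098$)
$\left(-24882 + 3025\right) - r = \left(-24882 + 3025\right) - -1098 = -21857 + 1098 = -20759$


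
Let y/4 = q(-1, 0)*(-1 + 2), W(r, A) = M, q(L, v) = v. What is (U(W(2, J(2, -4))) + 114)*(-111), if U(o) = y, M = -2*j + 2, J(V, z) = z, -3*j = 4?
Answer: -12654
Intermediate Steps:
j = -4/3 (j = -⅓*4 = -4/3 ≈ -1.3333)
M = 14/3 (M = -2*(-4/3) + 2 = 8/3 + 2 = 14/3 ≈ 4.6667)
W(r, A) = 14/3
y = 0 (y = 4*(0*(-1 + 2)) = 4*(0*1) = 4*0 = 0)
U(o) = 0
(U(W(2, J(2, -4))) + 114)*(-111) = (0 + 114)*(-111) = 114*(-111) = -12654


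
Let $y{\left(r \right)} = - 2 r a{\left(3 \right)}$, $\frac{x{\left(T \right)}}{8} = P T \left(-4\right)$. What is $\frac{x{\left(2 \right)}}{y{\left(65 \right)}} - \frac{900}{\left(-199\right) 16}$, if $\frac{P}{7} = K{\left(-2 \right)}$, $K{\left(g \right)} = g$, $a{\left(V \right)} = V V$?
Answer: $- \frac{224983}{465660} \approx -0.48315$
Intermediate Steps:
$a{\left(V \right)} = V^{2}$
$P = -14$ ($P = 7 \left(-2\right) = -14$)
$x{\left(T \right)} = 448 T$ ($x{\left(T \right)} = 8 - 14 T \left(-4\right) = 8 \cdot 56 T = 448 T$)
$y{\left(r \right)} = - 18 r$ ($y{\left(r \right)} = - 2 r 3^{2} = - 2 r 9 = - 18 r$)
$\frac{x{\left(2 \right)}}{y{\left(65 \right)}} - \frac{900}{\left(-199\right) 16} = \frac{448 \cdot 2}{\left(-18\right) 65} - \frac{900}{\left(-199\right) 16} = \frac{896}{-1170} - \frac{900}{-3184} = 896 \left(- \frac{1}{1170}\right) - - \frac{225}{796} = - \frac{448}{585} + \frac{225}{796} = - \frac{224983}{465660}$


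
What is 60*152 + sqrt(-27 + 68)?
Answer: 9120 + sqrt(41) ≈ 9126.4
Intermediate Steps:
60*152 + sqrt(-27 + 68) = 9120 + sqrt(41)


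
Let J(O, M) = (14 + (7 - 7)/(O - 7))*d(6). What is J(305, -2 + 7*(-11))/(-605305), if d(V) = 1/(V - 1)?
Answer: -14/3026525 ≈ -4.6258e-6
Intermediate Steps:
d(V) = 1/(-1 + V)
J(O, M) = 14/5 (J(O, M) = (14 + (7 - 7)/(O - 7))/(-1 + 6) = (14 + 0/(-7 + O))/5 = (14 + 0)*(1/5) = 14*(1/5) = 14/5)
J(305, -2 + 7*(-11))/(-605305) = (14/5)/(-605305) = (14/5)*(-1/605305) = -14/3026525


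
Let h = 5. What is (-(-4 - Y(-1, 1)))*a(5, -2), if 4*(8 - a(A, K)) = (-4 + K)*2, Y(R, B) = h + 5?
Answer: 154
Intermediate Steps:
Y(R, B) = 10 (Y(R, B) = 5 + 5 = 10)
a(A, K) = 10 - K/2 (a(A, K) = 8 - (-4 + K)*2/4 = 8 - (-8 + 2*K)/4 = 8 + (2 - K/2) = 10 - K/2)
(-(-4 - Y(-1, 1)))*a(5, -2) = (-(-4 - 1*10))*(10 - ½*(-2)) = (-(-4 - 10))*(10 + 1) = -1*(-14)*11 = 14*11 = 154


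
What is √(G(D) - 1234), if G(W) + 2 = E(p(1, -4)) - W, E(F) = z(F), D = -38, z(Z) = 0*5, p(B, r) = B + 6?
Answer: I*√1198 ≈ 34.612*I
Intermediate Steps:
p(B, r) = 6 + B
z(Z) = 0
E(F) = 0
G(W) = -2 - W (G(W) = -2 + (0 - W) = -2 - W)
√(G(D) - 1234) = √((-2 - 1*(-38)) - 1234) = √((-2 + 38) - 1234) = √(36 - 1234) = √(-1198) = I*√1198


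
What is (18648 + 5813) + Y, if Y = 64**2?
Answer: 28557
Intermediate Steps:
Y = 4096
(18648 + 5813) + Y = (18648 + 5813) + 4096 = 24461 + 4096 = 28557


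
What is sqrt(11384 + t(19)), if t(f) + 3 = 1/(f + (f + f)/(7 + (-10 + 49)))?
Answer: sqrt(591632526)/228 ≈ 106.68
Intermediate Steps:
t(f) = -3 + 23/(24*f) (t(f) = -3 + 1/(f + (f + f)/(7 + (-10 + 49))) = -3 + 1/(f + (2*f)/(7 + 39)) = -3 + 1/(f + (2*f)/46) = -3 + 1/(f + (2*f)*(1/46)) = -3 + 1/(f + f/23) = -3 + 1/(24*f/23) = -3 + 23/(24*f))
sqrt(11384 + t(19)) = sqrt(11384 + (-3 + (23/24)/19)) = sqrt(11384 + (-3 + (23/24)*(1/19))) = sqrt(11384 + (-3 + 23/456)) = sqrt(11384 - 1345/456) = sqrt(5189759/456) = sqrt(591632526)/228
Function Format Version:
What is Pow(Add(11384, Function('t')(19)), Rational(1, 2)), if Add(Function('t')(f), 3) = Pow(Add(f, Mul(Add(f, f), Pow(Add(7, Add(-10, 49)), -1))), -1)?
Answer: Mul(Rational(1, 228), Pow(591632526, Rational(1, 2))) ≈ 106.68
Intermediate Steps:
Function('t')(f) = Add(-3, Mul(Rational(23, 24), Pow(f, -1))) (Function('t')(f) = Add(-3, Pow(Add(f, Mul(Add(f, f), Pow(Add(7, Add(-10, 49)), -1))), -1)) = Add(-3, Pow(Add(f, Mul(Mul(2, f), Pow(Add(7, 39), -1))), -1)) = Add(-3, Pow(Add(f, Mul(Mul(2, f), Pow(46, -1))), -1)) = Add(-3, Pow(Add(f, Mul(Mul(2, f), Rational(1, 46))), -1)) = Add(-3, Pow(Add(f, Mul(Rational(1, 23), f)), -1)) = Add(-3, Pow(Mul(Rational(24, 23), f), -1)) = Add(-3, Mul(Rational(23, 24), Pow(f, -1))))
Pow(Add(11384, Function('t')(19)), Rational(1, 2)) = Pow(Add(11384, Add(-3, Mul(Rational(23, 24), Pow(19, -1)))), Rational(1, 2)) = Pow(Add(11384, Add(-3, Mul(Rational(23, 24), Rational(1, 19)))), Rational(1, 2)) = Pow(Add(11384, Add(-3, Rational(23, 456))), Rational(1, 2)) = Pow(Add(11384, Rational(-1345, 456)), Rational(1, 2)) = Pow(Rational(5189759, 456), Rational(1, 2)) = Mul(Rational(1, 228), Pow(591632526, Rational(1, 2)))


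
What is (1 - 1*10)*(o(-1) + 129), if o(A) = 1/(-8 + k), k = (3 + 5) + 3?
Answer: -1164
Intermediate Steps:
k = 11 (k = 8 + 3 = 11)
o(A) = ⅓ (o(A) = 1/(-8 + 11) = 1/3 = ⅓)
(1 - 1*10)*(o(-1) + 129) = (1 - 1*10)*(⅓ + 129) = (1 - 10)*(388/3) = -9*388/3 = -1164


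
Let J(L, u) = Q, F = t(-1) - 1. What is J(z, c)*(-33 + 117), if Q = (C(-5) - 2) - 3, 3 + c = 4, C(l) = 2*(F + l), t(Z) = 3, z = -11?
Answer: -924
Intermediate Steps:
F = 2 (F = 3 - 1 = 2)
C(l) = 4 + 2*l (C(l) = 2*(2 + l) = 4 + 2*l)
c = 1 (c = -3 + 4 = 1)
Q = -11 (Q = ((4 + 2*(-5)) - 2) - 3 = ((4 - 10) - 2) - 3 = (-6 - 2) - 3 = -8 - 3 = -11)
J(L, u) = -11
J(z, c)*(-33 + 117) = -11*(-33 + 117) = -11*84 = -924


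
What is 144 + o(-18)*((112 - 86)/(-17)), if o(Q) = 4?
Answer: 2344/17 ≈ 137.88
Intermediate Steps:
144 + o(-18)*((112 - 86)/(-17)) = 144 + 4*((112 - 86)/(-17)) = 144 + 4*(26*(-1/17)) = 144 + 4*(-26/17) = 144 - 104/17 = 2344/17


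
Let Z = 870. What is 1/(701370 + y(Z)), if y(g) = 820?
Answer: 1/702190 ≈ 1.4241e-6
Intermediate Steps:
1/(701370 + y(Z)) = 1/(701370 + 820) = 1/702190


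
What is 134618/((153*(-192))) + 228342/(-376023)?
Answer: -562031753/108294624 ≈ -5.1898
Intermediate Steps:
134618/((153*(-192))) + 228342/(-376023) = 134618/(-29376) + 228342*(-1/376023) = 134618*(-1/29376) - 76114/125341 = -67309/14688 - 76114/125341 = -562031753/108294624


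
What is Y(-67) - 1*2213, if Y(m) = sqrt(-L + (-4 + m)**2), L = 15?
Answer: -2213 + sqrt(5026) ≈ -2142.1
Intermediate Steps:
Y(m) = sqrt(-15 + (-4 + m)**2) (Y(m) = sqrt(-1*15 + (-4 + m)**2) = sqrt(-15 + (-4 + m)**2))
Y(-67) - 1*2213 = sqrt(-15 + (-4 - 67)**2) - 1*2213 = sqrt(-15 + (-71)**2) - 2213 = sqrt(-15 + 5041) - 2213 = sqrt(5026) - 2213 = -2213 + sqrt(5026)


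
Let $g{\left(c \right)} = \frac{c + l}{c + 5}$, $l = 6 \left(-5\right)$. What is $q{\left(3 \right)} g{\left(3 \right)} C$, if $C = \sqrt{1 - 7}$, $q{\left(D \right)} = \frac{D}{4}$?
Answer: $- \frac{81 i \sqrt{6}}{32} \approx - 6.2003 i$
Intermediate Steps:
$q{\left(D \right)} = \frac{D}{4}$ ($q{\left(D \right)} = D \frac{1}{4} = \frac{D}{4}$)
$l = -30$
$g{\left(c \right)} = \frac{-30 + c}{5 + c}$ ($g{\left(c \right)} = \frac{c - 30}{c + 5} = \frac{-30 + c}{5 + c}$)
$C = i \sqrt{6}$ ($C = \sqrt{-6} = i \sqrt{6} \approx 2.4495 i$)
$q{\left(3 \right)} g{\left(3 \right)} C = \frac{1}{4} \cdot 3 \frac{-30 + 3}{5 + 3} i \sqrt{6} = \frac{3 \cdot \frac{1}{8} \left(-27\right)}{4} i \sqrt{6} = \frac{3}{4} \left(- \frac{27}{8}\right) i \sqrt{6} = - \frac{81 i \sqrt{6}}{32}$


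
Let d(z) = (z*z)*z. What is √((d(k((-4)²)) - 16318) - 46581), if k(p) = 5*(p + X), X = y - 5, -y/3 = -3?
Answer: √937101 ≈ 968.04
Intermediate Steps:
y = 9 (y = -3*(-3) = 9)
X = 4 (X = 9 - 5 = 4)
k(p) = 20 + 5*p (k(p) = 5*(p + 4) = 5*(4 + p) = 20 + 5*p)
d(z) = z³ (d(z) = z²*z = z³)
√((d(k((-4)²)) - 16318) - 46581) = √(((20 + 5*(-4)²)³ - 16318) - 46581) = √(((20 + 5*16)³ - 16318) - 46581) = √(((20 + 80)³ - 16318) - 46581) = √((100³ - 16318) - 46581) = √((1000000 - 16318) - 46581) = √(983682 - 46581) = √937101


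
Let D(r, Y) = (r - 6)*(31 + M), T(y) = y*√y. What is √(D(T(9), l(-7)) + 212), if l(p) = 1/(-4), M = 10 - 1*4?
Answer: √989 ≈ 31.448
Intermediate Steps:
M = 6 (M = 10 - 4 = 6)
T(y) = y^(3/2)
l(p) = -¼
D(r, Y) = -222 + 37*r (D(r, Y) = (r - 6)*(31 + 6) = (-6 + r)*37 = -222 + 37*r)
√(D(T(9), l(-7)) + 212) = √((-222 + 37*9^(3/2)) + 212) = √((-222 + 37*27) + 212) = √((-222 + 999) + 212) = √(777 + 212) = √989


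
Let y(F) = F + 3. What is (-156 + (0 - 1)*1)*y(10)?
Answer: -2041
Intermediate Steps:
y(F) = 3 + F
(-156 + (0 - 1)*1)*y(10) = (-156 + (0 - 1)*1)*(3 + 10) = (-156 - 1*1)*13 = (-156 - 1)*13 = -157*13 = -2041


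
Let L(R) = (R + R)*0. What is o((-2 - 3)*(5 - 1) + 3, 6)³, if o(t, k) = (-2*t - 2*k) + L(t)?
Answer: 10648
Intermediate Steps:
L(R) = 0 (L(R) = (2*R)*0 = 0)
o(t, k) = -2*k - 2*t (o(t, k) = (-2*t - 2*k) + 0 = (-2*k - 2*t) + 0 = -2*k - 2*t)
o((-2 - 3)*(5 - 1) + 3, 6)³ = (-2*6 - 2*((-2 - 3)*(5 - 1) + 3))³ = (-12 - 2*(-5*4 + 3))³ = (-12 - 2*(-20 + 3))³ = (-12 - 2*(-17))³ = (-12 + 34)³ = 22³ = 10648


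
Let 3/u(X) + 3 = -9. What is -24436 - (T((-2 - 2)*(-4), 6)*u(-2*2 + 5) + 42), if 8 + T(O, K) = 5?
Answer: -97915/4 ≈ -24479.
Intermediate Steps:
T(O, K) = -3 (T(O, K) = -8 + 5 = -3)
u(X) = -1/4 (u(X) = 3/(-3 - 9) = 3/(-12) = 3*(-1/12) = -1/4)
-24436 - (T((-2 - 2)*(-4), 6)*u(-2*2 + 5) + 42) = -24436 - (-3*(-1/4) + 42) = -24436 - (3/4 + 42) = -24436 - 1*171/4 = -24436 - 171/4 = -97915/4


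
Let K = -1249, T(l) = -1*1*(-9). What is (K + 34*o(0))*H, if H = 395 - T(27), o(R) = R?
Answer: -482114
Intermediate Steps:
T(l) = 9 (T(l) = -1*(-9) = 9)
H = 386 (H = 395 - 1*9 = 395 - 9 = 386)
(K + 34*o(0))*H = (-1249 + 34*0)*386 = (-1249 + 0)*386 = -1249*386 = -482114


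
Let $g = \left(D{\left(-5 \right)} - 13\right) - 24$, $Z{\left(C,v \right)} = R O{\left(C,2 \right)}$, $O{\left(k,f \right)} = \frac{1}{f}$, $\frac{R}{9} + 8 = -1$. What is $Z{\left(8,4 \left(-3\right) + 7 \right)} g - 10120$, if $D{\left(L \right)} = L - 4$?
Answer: $-8257$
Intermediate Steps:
$R = -81$ ($R = -72 + 9 \left(-1\right) = -72 - 9 = -81$)
$D{\left(L \right)} = -4 + L$ ($D{\left(L \right)} = L - 4 = -4 + L$)
$Z{\left(C,v \right)} = - \frac{81}{2}$
$g = -46$ ($g = \left(\left(-4 - 5\right) - 13\right) - 24 = \left(-9 - 13\right) - 24 = -22 - 24 = -46$)
$Z{\left(8,4 \left(-3\right) + 7 \right)} g - 10120 = \left(- \frac{81}{2}\right) \left(-46\right) - 10120 = 1863 - 10120 = -8257$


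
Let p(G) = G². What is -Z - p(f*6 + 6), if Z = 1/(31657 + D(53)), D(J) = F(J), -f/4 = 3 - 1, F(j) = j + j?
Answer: -56029933/31763 ≈ -1764.0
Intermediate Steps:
F(j) = 2*j
f = -8 (f = -4*(3 - 1) = -4*2 = -8)
D(J) = 2*J
Z = 1/31763 (Z = 1/(31657 + 2*53) = 1/(31657 + 106) = 1/31763 ≈ 3.1483e-5)
-Z - p(f*6 + 6) = -1*1/31763 - (-8*6 + 6)² = -1/31763 - (-48 + 6)² = -1/31763 - 1*(-42)² = -1/31763 - 1*1764 = -1/31763 - 1764 = -56029933/31763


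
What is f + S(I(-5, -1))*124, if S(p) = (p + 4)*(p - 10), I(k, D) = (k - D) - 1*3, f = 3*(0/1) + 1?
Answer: 6325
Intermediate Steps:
f = 1 (f = 3*(0*1) + 1 = 3*0 + 1 = 0 + 1 = 1)
I(k, D) = -3 + k - D (I(k, D) = (k - D) - 3 = -3 + k - D)
S(p) = (-10 + p)*(4 + p) (S(p) = (4 + p)*(-10 + p) = (-10 + p)*(4 + p))
f + S(I(-5, -1))*124 = 1 + (-40 + (-3 - 5 - 1*(-1))² - 6*(-3 - 5 - 1*(-1)))*124 = 1 + (-40 + (-3 - 5 + 1)² - 6*(-3 - 5 + 1))*124 = 1 + (-40 + (-7)² - 6*(-7))*124 = 1 + (-40 + 49 + 42)*124 = 1 + 51*124 = 1 + 6324 = 6325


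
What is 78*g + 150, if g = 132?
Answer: 10446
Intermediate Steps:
78*g + 150 = 78*132 + 150 = 10296 + 150 = 10446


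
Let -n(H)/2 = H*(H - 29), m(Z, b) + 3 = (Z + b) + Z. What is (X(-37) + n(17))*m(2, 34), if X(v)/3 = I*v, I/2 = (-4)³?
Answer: 511560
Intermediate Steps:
m(Z, b) = -3 + b + 2*Z (m(Z, b) = -3 + ((Z + b) + Z) = -3 + (b + 2*Z) = -3 + b + 2*Z)
I = -128 (I = 2*(-4)³ = 2*(-64) = -128)
n(H) = -2*H*(-29 + H) (n(H) = -2*H*(H - 29) = -2*H*(-29 + H))
X(v) = -384*v (X(v) = 3*(-128*v) = -384*v)
(X(-37) + n(17))*m(2, 34) = (-384*(-37) + 2*17*(29 - 1*17))*(-3 + 34 + 2*2) = (14208 + 2*17*(29 - 17))*(-3 + 34 + 4) = (14208 + 2*17*12)*35 = (14208 + 408)*35 = 14616*35 = 511560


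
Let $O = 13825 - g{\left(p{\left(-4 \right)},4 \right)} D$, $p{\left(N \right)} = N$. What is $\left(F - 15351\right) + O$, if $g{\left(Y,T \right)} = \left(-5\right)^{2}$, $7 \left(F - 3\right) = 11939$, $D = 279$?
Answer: $- \frac{47547}{7} \approx -6792.4$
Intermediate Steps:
$F = \frac{11960}{7}$ ($F = 3 + \frac{1}{7} \cdot 11939 = 3 + \frac{11939}{7} = \frac{11960}{7} \approx 1708.6$)
$g{\left(Y,T \right)} = 25$
$O = 6850$ ($O = 13825 - 25 \cdot 279 = 13825 - 6975 = 6850$)
$\left(F - 15351\right) + O = \left(\frac{11960}{7} - 15351\right) + 6850 = - \frac{95497}{7} + 6850 = - \frac{47547}{7}$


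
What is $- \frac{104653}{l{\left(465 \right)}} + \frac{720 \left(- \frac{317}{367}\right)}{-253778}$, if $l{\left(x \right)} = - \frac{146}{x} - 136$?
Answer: $\frac{2266188652508955}{2951775918518} \approx 767.74$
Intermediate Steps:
$l{\left(x \right)} = -136 - \frac{146}{x}$ ($l{\left(x \right)} = - \frac{146}{x} - 136 = -136 - \frac{146}{x}$)
$- \frac{104653}{l{\left(465 \right)}} + \frac{720 \left(- \frac{317}{367}\right)}{-253778} = - \frac{104653}{-136 - \frac{146}{465}} + \frac{720 \left(- \frac{317}{367}\right)}{-253778} = - \frac{104653}{-136 - \frac{146}{465}} + 720 \left(\left(-317\right) \frac{1}{367}\right) \left(- \frac{1}{253778}\right) = - \frac{104653}{-136 - \frac{146}{465}} + 720 \left(- \frac{317}{367}\right) \left(- \frac{1}{253778}\right) = - \frac{104653}{- \frac{63386}{465}} - - \frac{114120}{46568263} = \left(-104653\right) \left(- \frac{465}{63386}\right) + \frac{114120}{46568263} = \frac{48663645}{63386} + \frac{114120}{46568263} = \frac{2266188652508955}{2951775918518}$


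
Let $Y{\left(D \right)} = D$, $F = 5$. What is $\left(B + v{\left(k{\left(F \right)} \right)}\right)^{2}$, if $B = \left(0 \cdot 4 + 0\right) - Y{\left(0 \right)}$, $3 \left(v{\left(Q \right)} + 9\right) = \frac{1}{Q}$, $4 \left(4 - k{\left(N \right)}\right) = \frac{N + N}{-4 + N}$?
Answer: $\frac{6241}{81} \approx 77.049$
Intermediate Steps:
$k{\left(N \right)} = 4 - \frac{N}{2 \left(-4 + N\right)}$ ($k{\left(N \right)} = 4 - \frac{\left(N + N\right) \frac{1}{-4 + N}}{4} = 4 - \frac{2 N \frac{1}{-4 + N}}{4} = 4 - \frac{N}{2 \left(-4 + N\right)}$)
$v{\left(Q \right)} = -9 + \frac{1}{3 Q}$
$B = 0$ ($B = \left(0 \cdot 4 + 0\right) - 0 = \left(0 + 0\right) + 0 = 0 + 0 = 0$)
$\left(B + v{\left(k{\left(F \right)} \right)}\right)^{2} = \left(0 - \left(9 - \frac{1}{3 \frac{-32 + 7 \cdot 5}{2 \left(-4 + 5\right)}}\right)\right)^{2} = \left(0 - \left(9 - \frac{1}{3 \frac{-32 + 35}{2 \cdot 1}}\right)\right)^{2} = \left(0 - \left(9 - \frac{1}{3 \cdot \frac{1}{2} \cdot 1 \cdot 3}\right)\right)^{2} = \left(0 - \left(9 - \frac{1}{3 \cdot \frac{3}{2}}\right)\right)^{2} = \left(0 + \left(-9 + \frac{1}{3} \cdot \frac{2}{3}\right)\right)^{2} = \left(0 + \left(-9 + \frac{2}{9}\right)\right)^{2} = \left(0 - \frac{79}{9}\right)^{2} = \left(- \frac{79}{9}\right)^{2} = \frac{6241}{81}$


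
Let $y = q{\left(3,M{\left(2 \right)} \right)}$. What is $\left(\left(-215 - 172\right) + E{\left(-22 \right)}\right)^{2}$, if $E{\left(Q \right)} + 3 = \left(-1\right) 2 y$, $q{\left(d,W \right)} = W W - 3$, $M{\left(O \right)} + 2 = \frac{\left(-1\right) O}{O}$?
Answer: $161604$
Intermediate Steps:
$M{\left(O \right)} = -3$ ($M{\left(O \right)} = -2 + \frac{\left(-1\right) O}{O} = -2 - 1 = -3$)
$q{\left(d,W \right)} = -3 + W^{2}$ ($q{\left(d,W \right)} = W^{2} - 3 = -3 + W^{2}$)
$y = 6$ ($y = -3 + \left(-3\right)^{2} = -3 + 9 = 6$)
$E{\left(Q \right)} = -15$ ($E{\left(Q \right)} = -3 + \left(-1\right) 2 \cdot 6 = -3 - 12 = -15$)
$\left(\left(-215 - 172\right) + E{\left(-22 \right)}\right)^{2} = \left(\left(-215 - 172\right) - 15\right)^{2} = \left(-387 - 15\right)^{2} = \left(-402\right)^{2} = 161604$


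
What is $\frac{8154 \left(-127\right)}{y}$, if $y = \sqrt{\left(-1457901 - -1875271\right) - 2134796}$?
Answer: $\frac{517779 i \sqrt{1717426}}{858713} \approx 790.2 i$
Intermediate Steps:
$y = i \sqrt{1717426}$ ($y = \sqrt{\left(-1457901 + 1875271\right) - 2134796} = \sqrt{417370 - 2134796} = \sqrt{-1717426} = i \sqrt{1717426} \approx 1310.5 i$)
$\frac{8154 \left(-127\right)}{y} = \frac{8154 \left(-127\right)}{i \sqrt{1717426}} = - 1035558 \left(- \frac{i \sqrt{1717426}}{1717426}\right) = \frac{517779 i \sqrt{1717426}}{858713}$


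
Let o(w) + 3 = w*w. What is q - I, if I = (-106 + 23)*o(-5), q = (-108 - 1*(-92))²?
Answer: 2082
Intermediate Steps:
q = 256 (q = (-108 + 92)² = (-16)² = 256)
o(w) = -3 + w² (o(w) = -3 + w*w = -3 + w²)
I = -1826 (I = (-106 + 23)*(-3 + (-5)²) = -83*(-3 + 25) = -83*22 = -1826)
q - I = 256 - 1*(-1826) = 256 + 1826 = 2082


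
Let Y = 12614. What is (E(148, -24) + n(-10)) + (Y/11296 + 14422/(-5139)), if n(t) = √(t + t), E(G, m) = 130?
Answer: 3724215577/29025072 + 2*I*√5 ≈ 128.31 + 4.4721*I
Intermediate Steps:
n(t) = √2*√t (n(t) = √(2*t) = √2*√t)
(E(148, -24) + n(-10)) + (Y/11296 + 14422/(-5139)) = (130 + √2*√(-10)) + (12614/11296 + 14422/(-5139)) = (130 + √2*(I*√10)) + (12614*(1/11296) + 14422*(-1/5139)) = (130 + 2*I*√5) + (6307/5648 - 14422/5139) = (130 + 2*I*√5) - 49043783/29025072 = 3724215577/29025072 + 2*I*√5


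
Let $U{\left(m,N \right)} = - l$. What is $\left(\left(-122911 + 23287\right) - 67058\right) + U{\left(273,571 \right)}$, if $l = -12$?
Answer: $-166670$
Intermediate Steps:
$U{\left(m,N \right)} = 12$ ($U{\left(m,N \right)} = \left(-1\right) \left(-12\right) = 12$)
$\left(\left(-122911 + 23287\right) - 67058\right) + U{\left(273,571 \right)} = \left(\left(-122911 + 23287\right) - 67058\right) + 12 = \left(-99624 - 67058\right) + 12 = -166682 + 12 = -166670$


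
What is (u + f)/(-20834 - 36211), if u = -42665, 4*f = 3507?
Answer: 167153/228180 ≈ 0.73255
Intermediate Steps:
f = 3507/4 (f = (¼)*3507 = 3507/4 ≈ 876.75)
(u + f)/(-20834 - 36211) = (-42665 + 3507/4)/(-20834 - 36211) = -167153/4/(-57045) = -167153/4*(-1/57045) = 167153/228180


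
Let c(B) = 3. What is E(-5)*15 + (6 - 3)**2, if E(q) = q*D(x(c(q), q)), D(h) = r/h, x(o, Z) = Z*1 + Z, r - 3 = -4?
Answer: 3/2 ≈ 1.5000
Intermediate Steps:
r = -1 (r = 3 - 4 = -1)
x(o, Z) = 2*Z (x(o, Z) = Z + Z = 2*Z)
D(h) = -1/h
E(q) = -1/2 (E(q) = q*(-1/(2*q)) = -1/2)
E(-5)*15 + (6 - 3)**2 = -1/2*15 + (6 - 3)**2 = -15/2 + 3**2 = -15/2 + 9 = 3/2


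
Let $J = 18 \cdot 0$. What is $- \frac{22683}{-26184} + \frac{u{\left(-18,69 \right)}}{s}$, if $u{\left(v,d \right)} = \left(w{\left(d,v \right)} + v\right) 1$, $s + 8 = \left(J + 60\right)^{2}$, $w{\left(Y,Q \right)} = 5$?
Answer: $\frac{1690353}{1959436} \approx 0.86267$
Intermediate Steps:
$J = 0$
$s = 3592$ ($s = -8 + \left(0 + 60\right)^{2} = -8 + 60^{2} = -8 + 3600 = 3592$)
$u{\left(v,d \right)} = 5 + v$ ($u{\left(v,d \right)} = \left(5 + v\right) 1 = 5 + v$)
$- \frac{22683}{-26184} + \frac{u{\left(-18,69 \right)}}{s} = - \frac{22683}{-26184} + \frac{5 - 18}{3592} = \left(-22683\right) \left(- \frac{1}{26184}\right) - \frac{13}{3592} = \frac{7561}{8728} - \frac{13}{3592} = \frac{1690353}{1959436}$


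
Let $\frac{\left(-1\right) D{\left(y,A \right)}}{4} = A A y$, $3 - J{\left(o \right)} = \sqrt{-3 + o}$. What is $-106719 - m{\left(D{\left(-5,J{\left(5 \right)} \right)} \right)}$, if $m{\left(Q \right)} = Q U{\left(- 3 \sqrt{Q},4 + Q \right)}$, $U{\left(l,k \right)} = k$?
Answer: $-184799 + 53280 \sqrt{2} \approx -1.0945 \cdot 10^{5}$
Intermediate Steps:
$J{\left(o \right)} = 3 - \sqrt{-3 + o}$
$D{\left(y,A \right)} = - 4 y A^{2}$ ($D{\left(y,A \right)} = - 4 A A y = - 4 A^{2} y = - 4 y A^{2}$)
$m{\left(Q \right)} = Q \left(4 + Q\right)$
$-106719 - m{\left(D{\left(-5,J{\left(5 \right)} \right)} \right)} = -106719 - \left(-4\right) \left(-5\right) \left(3 - \sqrt{-3 + 5}\right)^{2} \left(4 - - 20 \left(3 - \sqrt{-3 + 5}\right)^{2}\right) = -106719 - \left(-4\right) \left(-5\right) \left(3 - \sqrt{2}\right)^{2} \left(4 - - 20 \left(3 - \sqrt{2}\right)^{2}\right) = -106719 - 20 \left(3 - \sqrt{2}\right)^{2} \left(4 + 20 \left(3 - \sqrt{2}\right)^{2}\right)$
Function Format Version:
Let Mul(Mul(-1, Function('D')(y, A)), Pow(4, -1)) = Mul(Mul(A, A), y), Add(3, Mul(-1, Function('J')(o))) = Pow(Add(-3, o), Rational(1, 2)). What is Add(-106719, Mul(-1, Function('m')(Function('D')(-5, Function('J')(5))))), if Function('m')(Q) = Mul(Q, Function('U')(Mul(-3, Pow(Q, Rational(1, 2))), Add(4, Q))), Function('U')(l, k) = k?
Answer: Add(-184799, Mul(53280, Pow(2, Rational(1, 2)))) ≈ -1.0945e+5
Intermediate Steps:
Function('J')(o) = Add(3, Mul(-1, Pow(Add(-3, o), Rational(1, 2))))
Function('D')(y, A) = Mul(-4, y, Pow(A, 2)) (Function('D')(y, A) = Mul(-4, Mul(Mul(A, A), y)) = Mul(-4, Mul(Pow(A, 2), y)) = Mul(-4, Mul(y, Pow(A, 2))) = Mul(-4, y, Pow(A, 2)))
Function('m')(Q) = Mul(Q, Add(4, Q))
Add(-106719, Mul(-1, Function('m')(Function('D')(-5, Function('J')(5))))) = Add(-106719, Mul(-1, Mul(Mul(-4, -5, Pow(Add(3, Mul(-1, Pow(Add(-3, 5), Rational(1, 2)))), 2)), Add(4, Mul(-4, -5, Pow(Add(3, Mul(-1, Pow(Add(-3, 5), Rational(1, 2)))), 2)))))) = Add(-106719, Mul(-1, Mul(Mul(-4, -5, Pow(Add(3, Mul(-1, Pow(2, Rational(1, 2)))), 2)), Add(4, Mul(-4, -5, Pow(Add(3, Mul(-1, Pow(2, Rational(1, 2)))), 2)))))) = Add(-106719, Mul(-1, Mul(Mul(20, Pow(Add(3, Mul(-1, Pow(2, Rational(1, 2)))), 2)), Add(4, Mul(20, Pow(Add(3, Mul(-1, Pow(2, Rational(1, 2)))), 2)))))) = Add(-106719, Mul(-1, Mul(20, Pow(Add(3, Mul(-1, Pow(2, Rational(1, 2)))), 2), Add(4, Mul(20, Pow(Add(3, Mul(-1, Pow(2, Rational(1, 2)))), 2)))))) = Add(-106719, Mul(-20, Pow(Add(3, Mul(-1, Pow(2, Rational(1, 2)))), 2), Add(4, Mul(20, Pow(Add(3, Mul(-1, Pow(2, Rational(1, 2)))), 2)))))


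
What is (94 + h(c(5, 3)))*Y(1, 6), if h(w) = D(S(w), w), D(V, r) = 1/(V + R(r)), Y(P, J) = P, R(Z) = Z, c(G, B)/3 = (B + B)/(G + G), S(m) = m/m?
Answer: 1321/14 ≈ 94.357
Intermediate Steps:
S(m) = 1
c(G, B) = 3*B/G (c(G, B) = 3*((B + B)/(G + G)) = 3*((2*B)/((2*G))) = 3*((2*B)*(1/(2*G))) = 3*(B/G) = 3*B/G)
D(V, r) = 1/(V + r)
h(w) = 1/(1 + w)
(94 + h(c(5, 3)))*Y(1, 6) = (94 + 1/(1 + 3*3/5))*1 = (94 + 1/(1 + 3*3*(1/5)))*1 = (94 + 1/(1 + 9/5))*1 = (94 + 1/(14/5))*1 = (94 + 5/14)*1 = (1321/14)*1 = 1321/14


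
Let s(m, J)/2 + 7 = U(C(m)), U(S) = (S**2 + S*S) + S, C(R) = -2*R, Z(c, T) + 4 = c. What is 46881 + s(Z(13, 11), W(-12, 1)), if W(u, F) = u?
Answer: 48127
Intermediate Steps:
Z(c, T) = -4 + c
C(R) = -2*R
U(S) = S + 2*S**2 (U(S) = (S**2 + S**2) + S = 2*S**2 + S = S + 2*S**2)
s(m, J) = -14 - 4*m*(1 - 4*m) (s(m, J) = -14 + 2*((-2*m)*(1 + 2*(-2*m))) = -14 + 2*((-2*m)*(1 - 4*m)) = -14 + 2*(-2*m*(1 - 4*m)) = -14 - 4*m*(1 - 4*m))
46881 + s(Z(13, 11), W(-12, 1)) = 46881 + (-14 - 4*(-4 + 13) + 16*(-4 + 13)**2) = 46881 + (-14 - 4*9 + 16*9**2) = 46881 + (-14 - 36 + 16*81) = 46881 + (-14 - 36 + 1296) = 46881 + 1246 = 48127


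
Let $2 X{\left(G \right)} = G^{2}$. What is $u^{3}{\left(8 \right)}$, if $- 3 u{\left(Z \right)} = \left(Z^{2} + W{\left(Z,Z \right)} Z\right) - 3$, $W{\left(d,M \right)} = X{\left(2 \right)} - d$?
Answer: $- \frac{2197}{27} \approx -81.37$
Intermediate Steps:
$X{\left(G \right)} = \frac{G^{2}}{2}$
$W{\left(d,M \right)} = 2 - d$ ($W{\left(d,M \right)} = \frac{2^{2}}{2} - d = \frac{1}{2} \cdot 4 - d = 2 - d$)
$u{\left(Z \right)} = 1 - \frac{Z^{2}}{3} - \frac{Z \left(2 - Z\right)}{3}$ ($u{\left(Z \right)} = - \frac{\left(Z^{2} + \left(2 - Z\right) Z\right) - 3}{3} = - \frac{\left(Z^{2} + Z \left(2 - Z\right)\right) - 3}{3} = - \frac{-3 + Z^{2} + Z \left(2 - Z\right)}{3} = 1 - \frac{Z^{2}}{3} - \frac{Z \left(2 - Z\right)}{3}$)
$u^{3}{\left(8 \right)} = \left(1 - \frac{16}{3}\right)^{3} = \left(- \frac{13}{3}\right)^{3} = - \frac{2197}{27}$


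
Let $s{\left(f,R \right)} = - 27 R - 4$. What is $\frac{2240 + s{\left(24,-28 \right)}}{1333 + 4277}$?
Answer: $\frac{8}{15} \approx 0.53333$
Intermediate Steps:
$s{\left(f,R \right)} = -4 - 27 R$
$\frac{2240 + s{\left(24,-28 \right)}}{1333 + 4277} = \frac{2240 - -752}{1333 + 4277} = \frac{2240 + \left(-4 + 756\right)}{5610} = \left(2240 + 752\right) \frac{1}{5610} = 2992 \cdot \frac{1}{5610} = \frac{8}{15}$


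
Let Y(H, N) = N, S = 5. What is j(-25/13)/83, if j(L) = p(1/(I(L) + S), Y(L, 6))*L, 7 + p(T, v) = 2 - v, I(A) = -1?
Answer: 275/1079 ≈ 0.25487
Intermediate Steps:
p(T, v) = -5 - v (p(T, v) = -7 + (2 - v) = -5 - v)
j(L) = -11*L (j(L) = (-5 - 1*6)*L = (-5 - 6)*L = -11*L)
j(-25/13)/83 = -(-275)/13/83 = -(-275)/13*(1/83) = -11*(-25/13)*(1/83) = (275/13)*(1/83) = 275/1079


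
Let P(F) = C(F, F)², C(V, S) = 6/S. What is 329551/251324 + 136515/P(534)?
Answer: 271765517036611/251324 ≈ 1.0813e+9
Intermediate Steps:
P(F) = 36/F² (P(F) = (6/F)² = 36/F²)
329551/251324 + 136515/P(534) = 329551/251324 + 136515/((36/534²)) = 329551*(1/251324) + 136515/((36*(1/285156))) = 329551/251324 + 136515/(1/7921) = 329551/251324 + 136515*7921 = 329551/251324 + 1081335315 = 271765517036611/251324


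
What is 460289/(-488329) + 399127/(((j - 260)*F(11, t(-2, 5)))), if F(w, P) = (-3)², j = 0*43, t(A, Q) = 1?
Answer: -195982365043/1142689860 ≈ -171.51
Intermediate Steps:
j = 0
F(w, P) = 9
460289/(-488329) + 399127/(((j - 260)*F(11, t(-2, 5)))) = 460289/(-488329) + 399127/(((0 - 260)*9)) = 460289*(-1/488329) + 399127/((-260*9)) = -460289/488329 + 399127/(-2340) = -460289/488329 + 399127*(-1/2340) = -460289/488329 - 399127/2340 = -195982365043/1142689860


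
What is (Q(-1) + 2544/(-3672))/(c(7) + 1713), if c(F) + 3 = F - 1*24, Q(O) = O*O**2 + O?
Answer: -412/259029 ≈ -0.0015906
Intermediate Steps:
Q(O) = O + O**3 (Q(O) = O**3 + O = O + O**3)
c(F) = -27 + F (c(F) = -3 + (F - 1*24) = -3 + (F - 24) = -3 + (-24 + F) = -27 + F)
(Q(-1) + 2544/(-3672))/(c(7) + 1713) = ((-1 + (-1)**3) + 2544/(-3672))/((-27 + 7) + 1713) = ((-1 - 1) + 2544*(-1/3672))/(-20 + 1713) = (-2 - 106/153)/1693 = -412/153*1/1693 = -412/259029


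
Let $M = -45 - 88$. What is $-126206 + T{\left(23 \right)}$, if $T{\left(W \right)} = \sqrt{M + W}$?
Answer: $-126206 + i \sqrt{110} \approx -1.2621 \cdot 10^{5} + 10.488 i$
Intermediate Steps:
$M = -133$ ($M = -45 - 88 = -133$)
$T{\left(W \right)} = \sqrt{-133 + W}$
$-126206 + T{\left(23 \right)} = -126206 + \sqrt{-133 + 23} = -126206 + \sqrt{-110} = -126206 + i \sqrt{110}$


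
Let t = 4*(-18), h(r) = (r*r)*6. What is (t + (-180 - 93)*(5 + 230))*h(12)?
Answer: -55492128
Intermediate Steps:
h(r) = 6*r² (h(r) = r²*6 = 6*r²)
t = -72
(t + (-180 - 93)*(5 + 230))*h(12) = (-72 + (-180 - 93)*(5 + 230))*(6*12²) = (-72 - 273*235)*(6*144) = (-72 - 64155)*864 = -64227*864 = -55492128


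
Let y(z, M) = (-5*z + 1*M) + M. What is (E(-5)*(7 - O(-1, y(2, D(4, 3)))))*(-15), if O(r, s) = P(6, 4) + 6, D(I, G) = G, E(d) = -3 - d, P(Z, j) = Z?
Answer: 150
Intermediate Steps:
y(z, M) = -5*z + 2*M (y(z, M) = (-5*z + M) + M = (M - 5*z) + M = -5*z + 2*M)
O(r, s) = 12 (O(r, s) = 6 + 6 = 12)
(E(-5)*(7 - O(-1, y(2, D(4, 3)))))*(-15) = ((-3 - 1*(-5))*(7 - 1*12))*(-15) = ((-3 + 5)*(7 - 12))*(-15) = (2*(-5))*(-15) = -10*(-15) = 150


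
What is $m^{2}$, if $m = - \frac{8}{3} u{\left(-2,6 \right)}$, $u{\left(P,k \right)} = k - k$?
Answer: $0$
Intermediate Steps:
$u{\left(P,k \right)} = 0$
$m = 0$ ($m = - \frac{8}{3} \cdot 0 = \left(-8\right) \frac{1}{3} \cdot 0 = \left(- \frac{8}{3}\right) 0 = 0$)
$m^{2} = 0^{2} = 0$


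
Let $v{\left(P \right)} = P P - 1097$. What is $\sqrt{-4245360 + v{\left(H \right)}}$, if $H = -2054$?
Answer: $i \sqrt{27541} \approx 165.95 i$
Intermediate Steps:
$v{\left(P \right)} = -1097 + P^{2}$ ($v{\left(P \right)} = P^{2} - 1097 = -1097 + P^{2}$)
$\sqrt{-4245360 + v{\left(H \right)}} = \sqrt{-4245360 - \left(1097 - \left(-2054\right)^{2}\right)} = \sqrt{-4245360 + \left(-1097 + 4218916\right)} = \sqrt{-4245360 + 4217819} = \sqrt{-27541} = i \sqrt{27541}$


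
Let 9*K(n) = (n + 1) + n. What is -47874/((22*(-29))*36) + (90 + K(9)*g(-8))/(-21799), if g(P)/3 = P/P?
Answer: 173565457/83446572 ≈ 2.0800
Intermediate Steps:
g(P) = 3 (g(P) = 3*(P/P) = 3*1 = 3)
K(n) = ⅑ + 2*n/9 (K(n) = ((n + 1) + n)/9 = ((1 + n) + n)/9 = (1 + 2*n)/9 = ⅑ + 2*n/9)
-47874/((22*(-29))*36) + (90 + K(9)*g(-8))/(-21799) = -47874/((22*(-29))*36) + (90 + (⅑ + (2/9)*9)*3)/(-21799) = -47874/((-638*36)) + (90 + (⅑ + 2)*3)*(-1/21799) = -47874/(-22968) + (90 + (19/9)*3)*(-1/21799) = -47874*(-1/22968) + (90 + 19/3)*(-1/21799) = 7979/3828 + (289/3)*(-1/21799) = 7979/3828 - 289/65397 = 173565457/83446572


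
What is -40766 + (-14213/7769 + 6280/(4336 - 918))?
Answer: -541259086643/13277221 ≈ -40766.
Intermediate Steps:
-40766 + (-14213/7769 + 6280/(4336 - 918)) = -40766 + (-14213*1/7769 + 6280/3418) = -40766 + (-14213/7769 + 6280*(1/3418)) = -40766 + (-14213/7769 + 3140/1709) = -40766 + 104643/13277221 = -541259086643/13277221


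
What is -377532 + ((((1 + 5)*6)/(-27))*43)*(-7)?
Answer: -1131392/3 ≈ -3.7713e+5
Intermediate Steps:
-377532 + ((((1 + 5)*6)/(-27))*43)*(-7) = -377532 + (((6*6)*(-1/27))*43)*(-7) = -377532 + ((36*(-1/27))*43)*(-7) = -377532 - 4/3*43*(-7) = -377532 - 172/3*(-7) = -377532 + 1204/3 = -1131392/3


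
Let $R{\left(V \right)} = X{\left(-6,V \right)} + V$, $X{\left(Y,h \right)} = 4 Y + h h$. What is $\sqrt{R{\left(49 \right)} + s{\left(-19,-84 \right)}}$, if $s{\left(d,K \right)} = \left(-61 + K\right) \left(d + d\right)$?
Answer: $16 \sqrt{31} \approx 89.084$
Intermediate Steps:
$X{\left(Y,h \right)} = h^{2} + 4 Y$ ($X{\left(Y,h \right)} = 4 Y + h^{2} = h^{2} + 4 Y$)
$s{\left(d,K \right)} = 2 d \left(-61 + K\right)$ ($s{\left(d,K \right)} = \left(-61 + K\right) 2 d = 2 d \left(-61 + K\right)$)
$R{\left(V \right)} = -24 + V + V^{2}$ ($R{\left(V \right)} = \left(V^{2} + 4 \left(-6\right)\right) + V = \left(V^{2} - 24\right) + V = \left(-24 + V^{2}\right) + V = -24 + V + V^{2}$)
$\sqrt{R{\left(49 \right)} + s{\left(-19,-84 \right)}} = \sqrt{\left(-24 + 49 + 49^{2}\right) + 2 \left(-19\right) \left(-61 - 84\right)} = \sqrt{\left(-24 + 49 + 2401\right) + 2 \left(-19\right) \left(-145\right)} = \sqrt{2426 + 5510} = \sqrt{7936} = 16 \sqrt{31}$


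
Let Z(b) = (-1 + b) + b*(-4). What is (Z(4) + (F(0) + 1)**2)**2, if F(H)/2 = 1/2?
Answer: 81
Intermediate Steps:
F(H) = 1 (F(H) = 2/2 = 2*(1/2) = 1)
Z(b) = -1 - 3*b (Z(b) = (-1 + b) - 4*b = -1 - 3*b)
(Z(4) + (F(0) + 1)**2)**2 = ((-1 - 3*4) + (1 + 1)**2)**2 = ((-1 - 12) + 2**2)**2 = (-13 + 4)**2 = (-9)**2 = 81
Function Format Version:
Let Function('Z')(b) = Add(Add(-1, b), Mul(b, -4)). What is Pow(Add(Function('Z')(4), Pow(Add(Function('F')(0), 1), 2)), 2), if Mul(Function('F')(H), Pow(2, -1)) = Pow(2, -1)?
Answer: 81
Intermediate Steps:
Function('F')(H) = 1 (Function('F')(H) = Mul(2, Pow(2, -1)) = Mul(2, Rational(1, 2)) = 1)
Function('Z')(b) = Add(-1, Mul(-3, b)) (Function('Z')(b) = Add(Add(-1, b), Mul(-4, b)) = Add(-1, Mul(-3, b)))
Pow(Add(Function('Z')(4), Pow(Add(Function('F')(0), 1), 2)), 2) = Pow(Add(Add(-1, Mul(-3, 4)), Pow(Add(1, 1), 2)), 2) = Pow(Add(Add(-1, -12), Pow(2, 2)), 2) = Pow(Add(-13, 4), 2) = Pow(-9, 2) = 81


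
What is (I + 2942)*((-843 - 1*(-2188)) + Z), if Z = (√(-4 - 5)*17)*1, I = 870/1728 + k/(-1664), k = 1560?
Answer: 1139444995/288 + 14401907*I/96 ≈ 3.9564e+6 + 1.5002e+5*I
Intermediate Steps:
I = -125/288 (I = 870/1728 + 1560/(-1664) = 870*(1/1728) + 1560*(-1/1664) = 145/288 - 15/16 = -125/288 ≈ -0.43403)
Z = 51*I (Z = (√(-9)*17)*1 = ((3*I)*17)*1 = (51*I)*1 = 51*I ≈ 51.0*I)
(I + 2942)*((-843 - 1*(-2188)) + Z) = (-125/288 + 2942)*((-843 - 1*(-2188)) + 51*I) = 847171*((-843 + 2188) + 51*I)/288 = 847171*(1345 + 51*I)/288 = 1139444995/288 + 14401907*I/96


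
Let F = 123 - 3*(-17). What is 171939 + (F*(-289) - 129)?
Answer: 121524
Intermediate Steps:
F = 174 (F = 123 - 1*(-51) = 123 + 51 = 174)
171939 + (F*(-289) - 129) = 171939 + (174*(-289) - 129) = 171939 + (-50286 - 129) = 171939 - 50415 = 121524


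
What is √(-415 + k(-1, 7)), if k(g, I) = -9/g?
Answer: I*√406 ≈ 20.149*I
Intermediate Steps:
√(-415 + k(-1, 7)) = √(-415 - 9/(-1)) = √(-415 - 9*(-1)) = √(-415 + 9) = √(-406) = I*√406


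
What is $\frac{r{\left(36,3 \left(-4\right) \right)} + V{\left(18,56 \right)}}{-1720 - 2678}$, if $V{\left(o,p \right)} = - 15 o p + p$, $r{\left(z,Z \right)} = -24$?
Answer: $\frac{7544}{2199} \approx 3.4306$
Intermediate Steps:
$V{\left(o,p \right)} = p - 15 o p$ ($V{\left(o,p \right)} = - 15 o p + p = p - 15 o p$)
$\frac{r{\left(36,3 \left(-4\right) \right)} + V{\left(18,56 \right)}}{-1720 - 2678} = \frac{-24 + 56 \left(1 - 270\right)}{-1720 - 2678} = \frac{-24 + 56 \left(1 - 270\right)}{-4398} = \left(-24 + 56 \left(-269\right)\right) \left(- \frac{1}{4398}\right) = \left(-24 - 15064\right) \left(- \frac{1}{4398}\right) = \left(-15088\right) \left(- \frac{1}{4398}\right) = \frac{7544}{2199}$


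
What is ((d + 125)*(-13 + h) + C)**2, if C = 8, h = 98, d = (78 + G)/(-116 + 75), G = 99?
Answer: 177163544464/1681 ≈ 1.0539e+8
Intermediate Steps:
d = -177/41 (d = (78 + 99)/(-116 + 75) = 177/(-41) = 177*(-1/41) = -177/41 ≈ -4.3171)
((d + 125)*(-13 + h) + C)**2 = ((-177/41 + 125)*(-13 + 98) + 8)**2 = ((4948/41)*85 + 8)**2 = (420580/41 + 8)**2 = (420908/41)**2 = 177163544464/1681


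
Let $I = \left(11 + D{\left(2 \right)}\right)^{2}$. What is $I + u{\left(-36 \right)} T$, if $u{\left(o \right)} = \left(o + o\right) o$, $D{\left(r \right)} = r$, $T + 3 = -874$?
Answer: $-2273015$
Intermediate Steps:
$T = -877$ ($T = -3 - 874 = -877$)
$u{\left(o \right)} = 2 o^{2}$ ($u{\left(o \right)} = 2 o o = 2 o^{2}$)
$I = 169$ ($I = \left(11 + 2\right)^{2} = 13^{2} = 169$)
$I + u{\left(-36 \right)} T = 169 + 2 \left(-36\right)^{2} \left(-877\right) = 169 + 2 \cdot 1296 \left(-877\right) = 169 + 2592 \left(-877\right) = 169 - 2273184 = -2273015$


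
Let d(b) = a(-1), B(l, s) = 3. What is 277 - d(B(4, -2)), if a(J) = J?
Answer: 278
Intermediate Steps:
d(b) = -1
277 - d(B(4, -2)) = 277 - 1*(-1) = 277 + 1 = 278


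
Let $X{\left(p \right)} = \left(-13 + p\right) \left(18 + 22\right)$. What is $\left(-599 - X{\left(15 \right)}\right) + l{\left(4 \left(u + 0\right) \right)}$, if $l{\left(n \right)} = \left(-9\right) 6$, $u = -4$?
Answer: $-733$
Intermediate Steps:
$X{\left(p \right)} = -520 + 40 p$ ($X{\left(p \right)} = \left(-13 + p\right) 40 = -520 + 40 p$)
$l{\left(n \right)} = -54$
$\left(-599 - X{\left(15 \right)}\right) + l{\left(4 \left(u + 0\right) \right)} = \left(-599 - \left(-520 + 40 \cdot 15\right)\right) - 54 = \left(-599 - \left(-520 + 600\right)\right) - 54 = \left(-599 - 80\right) - 54 = -679 - 54 = -733$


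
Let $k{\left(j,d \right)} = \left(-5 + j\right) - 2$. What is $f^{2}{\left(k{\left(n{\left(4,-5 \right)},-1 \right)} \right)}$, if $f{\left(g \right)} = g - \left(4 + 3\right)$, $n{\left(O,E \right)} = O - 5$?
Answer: $225$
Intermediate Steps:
$n{\left(O,E \right)} = -5 + O$
$k{\left(j,d \right)} = -7 + j$
$f{\left(g \right)} = -7 + g$ ($f{\left(g \right)} = g - 7 = -7 + g$)
$f^{2}{\left(k{\left(n{\left(4,-5 \right)},-1 \right)} \right)} = \left(-7 + \left(-7 + \left(-5 + 4\right)\right)\right)^{2} = \left(-7 - 8\right)^{2} = \left(-15\right)^{2} = 225$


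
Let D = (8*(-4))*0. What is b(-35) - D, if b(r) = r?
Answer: -35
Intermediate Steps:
D = 0 (D = -32*0 = 0)
b(-35) - D = -35 - 1*0 = -35 + 0 = -35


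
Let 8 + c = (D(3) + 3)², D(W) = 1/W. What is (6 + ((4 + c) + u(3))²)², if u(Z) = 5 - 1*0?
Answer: 152942689/6561 ≈ 23311.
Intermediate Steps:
u(Z) = 5 (u(Z) = 5 + 0 = 5)
c = 28/9 (c = -8 + (1/3 + 3)² = -8 + (⅓ + 3)² = -8 + (10/3)² = -8 + 100/9 = 28/9 ≈ 3.1111)
(6 + ((4 + c) + u(3))²)² = (6 + ((4 + 28/9) + 5)²)² = (6 + (64/9 + 5)²)² = (6 + (109/9)²)² = (6 + 11881/81)² = (12367/81)² = 152942689/6561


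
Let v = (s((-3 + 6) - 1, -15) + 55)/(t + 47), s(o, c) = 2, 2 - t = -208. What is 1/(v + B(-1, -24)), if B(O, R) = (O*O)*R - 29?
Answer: -257/13564 ≈ -0.018947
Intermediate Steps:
t = 210 (t = 2 - 1*(-208) = 2 + 208 = 210)
B(O, R) = -29 + R*O² (B(O, R) = O²*R - 29 = R*O² - 29 = -29 + R*O²)
v = 57/257 (v = (2 + 55)/(210 + 47) = 57/257 ≈ 0.22179)
1/(v + B(-1, -24)) = 1/(57/257 + (-29 - 24*(-1)²)) = 1/(57/257 + (-29 - 24*1)) = 1/(57/257 + (-29 - 24)) = 1/(57/257 - 53) = 1/(-13564/257) = -257/13564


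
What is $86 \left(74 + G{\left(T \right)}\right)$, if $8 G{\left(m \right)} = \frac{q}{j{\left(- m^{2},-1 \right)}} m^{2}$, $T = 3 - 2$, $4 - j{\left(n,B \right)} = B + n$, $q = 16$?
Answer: $\frac{19178}{3} \approx 6392.7$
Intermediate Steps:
$j{\left(n,B \right)} = 4 - B - n$ ($j{\left(n,B \right)} = 4 - \left(B + n\right) = 4 - B - n$)
$T = 1$
$G{\left(m \right)} = \frac{2 m^{2}}{5 + m^{2}}$ ($G{\left(m \right)} = \frac{\frac{16}{4 - -1 - - m^{2}} m^{2}}{8} = \frac{\frac{16}{4 + 1 + m^{2}} m^{2}}{8} = \frac{\frac{16}{5 + m^{2}} m^{2}}{8} = \frac{16 m^{2} \frac{1}{5 + m^{2}}}{8} = \frac{2 m^{2}}{5 + m^{2}}$)
$86 \left(74 + G{\left(T \right)}\right) = 86 \left(74 + \frac{2 \cdot 1^{2}}{5 + 1^{2}}\right) = 86 \left(74 + 2 \cdot 1 \frac{1}{5 + 1}\right) = 86 \left(74 + 2 \cdot 1 \cdot \frac{1}{6}\right) = 86 \left(74 + \frac{1}{3}\right) = 86 \cdot \frac{223}{3} = \frac{19178}{3}$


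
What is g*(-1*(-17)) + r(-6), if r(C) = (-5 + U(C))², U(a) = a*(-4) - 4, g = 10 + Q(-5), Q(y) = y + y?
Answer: 225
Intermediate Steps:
Q(y) = 2*y
g = 0 (g = 10 + 2*(-5) = 10 - 10 = 0)
U(a) = -4 - 4*a (U(a) = -4*a - 4 = -4 - 4*a)
r(C) = (-9 - 4*C)² (r(C) = (-5 + (-4 - 4*C))² = (-9 - 4*C)²)
g*(-1*(-17)) + r(-6) = 0*(-1*(-17)) + (9 + 4*(-6))² = 0*17 + (9 - 24)² = 0 + (-15)² = 0 + 225 = 225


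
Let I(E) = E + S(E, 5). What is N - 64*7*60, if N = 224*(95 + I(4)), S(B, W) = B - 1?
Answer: -4032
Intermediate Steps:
S(B, W) = -1 + B
I(E) = -1 + 2*E (I(E) = E + (-1 + E) = -1 + 2*E)
N = 22848 (N = 224*(95 + (-1 + 2*4)) = 224*(95 + (-1 + 8)) = 224*(95 + 7) = 224*102 = 22848)
N - 64*7*60 = 22848 - 64*7*60 = 22848 - 448*60 = 22848 - 26880 = -4032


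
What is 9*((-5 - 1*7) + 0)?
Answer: -108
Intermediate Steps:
9*((-5 - 1*7) + 0) = 9*((-5 - 7) + 0) = 9*(-12 + 0) = 9*(-12) = -108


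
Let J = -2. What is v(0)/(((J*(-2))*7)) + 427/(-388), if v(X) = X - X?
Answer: -427/388 ≈ -1.1005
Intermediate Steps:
v(X) = 0
v(0)/(((J*(-2))*7)) + 427/(-388) = 0/((-2*(-2)*7)) + 427/(-388) = 0/((4*7)) + 427*(-1/388) = 0/28 - 427/388 = 0*(1/28) - 427/388 = 0 - 427/388 = -427/388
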